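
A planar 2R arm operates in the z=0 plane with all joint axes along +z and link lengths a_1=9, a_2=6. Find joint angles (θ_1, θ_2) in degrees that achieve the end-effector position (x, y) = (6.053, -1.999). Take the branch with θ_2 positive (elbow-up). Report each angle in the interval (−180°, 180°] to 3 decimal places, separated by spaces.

cos θ_2 = (40.6348−9²−6²)/(2·9·6) = -0.7071; θ_2 = 134.9982° (elbow-up)
β = atan2(-1.9990,6.0530) = -18.2758°; ψ = atan2(4.2428,4.7575) = 41.7269°
θ_1 = β − ψ = -60.0026°

-60.003 134.998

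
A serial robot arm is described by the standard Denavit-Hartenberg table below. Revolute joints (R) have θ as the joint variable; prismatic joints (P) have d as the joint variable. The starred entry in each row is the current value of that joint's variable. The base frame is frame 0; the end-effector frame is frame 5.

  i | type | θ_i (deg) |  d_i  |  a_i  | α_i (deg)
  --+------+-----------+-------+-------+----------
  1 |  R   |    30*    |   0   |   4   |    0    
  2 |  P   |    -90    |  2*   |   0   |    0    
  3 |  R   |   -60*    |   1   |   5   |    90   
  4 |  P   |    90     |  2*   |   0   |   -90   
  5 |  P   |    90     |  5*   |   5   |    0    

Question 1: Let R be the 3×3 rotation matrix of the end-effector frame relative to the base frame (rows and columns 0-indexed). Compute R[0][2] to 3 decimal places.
0.500

End-effector z-axis (col 2 of R) = (0.5000,0.8660,0.0000)
R[0][2] = 0.5000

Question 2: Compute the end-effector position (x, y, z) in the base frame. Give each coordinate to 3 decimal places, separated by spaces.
6.062 0.500 3.000

after link 1: o_1 = (3.4641, 2.0000, 0.0000)
after link 2: o_2 = (3.4641, 2.0000, 2.0000)
after link 3: o_3 = (0.9641, -2.3301, 3.0000)
after link 4: o_4 = (-0.7679, -1.3301, 3.0000)
after link 5: o_5 = (6.0622, 0.5000, 3.0000)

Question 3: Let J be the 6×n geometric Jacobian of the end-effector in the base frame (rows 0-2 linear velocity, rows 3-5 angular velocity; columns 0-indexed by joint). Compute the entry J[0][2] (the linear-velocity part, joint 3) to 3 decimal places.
1.500

axis z_2 = (0.0000,0.0000,1.0000); lever o_n−o_2 = (2.5981,-1.5000,1.0000)
cross product → J_v[:, 2] = (1.5000,2.5981,-0.0000)
J_ω[:, 2] = z_2
entry J[0][2] = 1.5000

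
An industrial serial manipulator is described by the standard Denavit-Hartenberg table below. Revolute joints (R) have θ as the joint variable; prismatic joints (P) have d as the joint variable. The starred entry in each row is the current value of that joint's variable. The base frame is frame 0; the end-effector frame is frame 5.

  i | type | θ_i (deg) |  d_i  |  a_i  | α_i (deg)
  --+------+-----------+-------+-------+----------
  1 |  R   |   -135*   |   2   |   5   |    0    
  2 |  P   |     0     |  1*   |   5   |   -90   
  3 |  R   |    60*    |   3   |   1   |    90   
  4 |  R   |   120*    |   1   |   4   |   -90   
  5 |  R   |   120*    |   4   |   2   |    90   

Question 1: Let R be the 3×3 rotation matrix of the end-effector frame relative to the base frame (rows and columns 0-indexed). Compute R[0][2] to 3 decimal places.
End-effector z-axis (col 2 of R) = (0.9896,-0.0711,0.1250)
R[0][2] = 0.9896

0.990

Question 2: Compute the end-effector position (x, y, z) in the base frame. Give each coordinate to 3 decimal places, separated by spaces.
-2.677 -7.765 6.067

after link 1: o_1 = (-3.5355, -3.5355, 2.0000)
after link 2: o_2 = (-7.0711, -7.0711, 3.0000)
after link 3: o_3 = (-5.3033, -9.5459, 2.1340)
after link 4: o_4 = (-2.7591, -11.9007, 4.3660)
after link 5: o_5 = (-2.6770, -7.7655, 6.0670)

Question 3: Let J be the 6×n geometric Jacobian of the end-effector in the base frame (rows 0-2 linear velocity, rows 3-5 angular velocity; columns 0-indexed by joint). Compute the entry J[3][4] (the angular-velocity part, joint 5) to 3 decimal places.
-0.047

axis z_4 = (-0.0474,0.6597,0.7500); lever o_n−o_4 = (0.0820,4.1352,1.7010)
cross product → J_v[:, 4] = (-1.9792,0.1421,-0.2500)
J_ω[:, 4] = z_4
entry J[3][4] = -0.0474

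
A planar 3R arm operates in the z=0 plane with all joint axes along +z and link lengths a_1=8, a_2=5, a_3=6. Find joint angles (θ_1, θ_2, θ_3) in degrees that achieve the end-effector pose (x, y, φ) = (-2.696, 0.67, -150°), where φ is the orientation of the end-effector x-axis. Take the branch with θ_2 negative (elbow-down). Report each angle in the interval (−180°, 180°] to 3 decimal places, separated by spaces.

wrist centre = target − a_3·(cos φ, sin φ) = (2.5002, 3.6700)
cos θ_2 = (19.7197−8²−5²)/(2·8·5) = -0.8660; θ_2 = -149.9976° (elbow-down)
β = atan2(3.6700,2.5002) = 55.7357°; ψ = atan2(-2.5002,3.6700) = -34.2648°
θ_1 = β − ψ = 90.0005°
θ_3 = φ − θ_1 − θ_2 = -90.0029° (wrapped to (-180°,180°])

90.000 -149.998 -90.003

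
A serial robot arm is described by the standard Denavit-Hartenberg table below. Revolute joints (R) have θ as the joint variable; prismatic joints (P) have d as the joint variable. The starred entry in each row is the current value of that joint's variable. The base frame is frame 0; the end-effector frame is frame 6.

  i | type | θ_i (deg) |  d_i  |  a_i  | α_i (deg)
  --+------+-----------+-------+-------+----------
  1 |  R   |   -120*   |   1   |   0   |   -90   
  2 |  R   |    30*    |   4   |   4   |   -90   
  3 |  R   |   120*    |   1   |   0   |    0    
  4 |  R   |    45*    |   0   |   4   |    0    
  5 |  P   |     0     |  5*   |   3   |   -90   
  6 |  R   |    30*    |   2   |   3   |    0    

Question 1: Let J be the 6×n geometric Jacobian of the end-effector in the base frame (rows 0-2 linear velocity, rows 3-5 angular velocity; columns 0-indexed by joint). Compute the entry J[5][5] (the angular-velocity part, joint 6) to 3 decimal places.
0.129

axis z_5 = (0.9486,-0.2888,0.1294); lever o_n−o_5 = (2.0265,0.9912,2.8126)
cross product → J_v[:, 5] = (-0.9407,-2.4058,1.5256)
J_ω[:, 5] = z_5
entry J[5][5] = 0.1294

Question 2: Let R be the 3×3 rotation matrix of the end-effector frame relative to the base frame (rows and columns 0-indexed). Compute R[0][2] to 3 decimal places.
End-effector z-axis (col 2 of R) = (0.9486,-0.2888,0.1294)
R[0][2] = 0.9486

0.949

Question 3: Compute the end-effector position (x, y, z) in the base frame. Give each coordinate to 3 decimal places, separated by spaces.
6.617 4.566 -0.003

after link 1: o_1 = (0.0000, 0.0000, 1.0000)
after link 2: o_2 = (1.7321, -5.0000, -1.0000)
after link 3: o_3 = (1.9821, -4.5670, -1.8660)
after link 4: o_4 = (2.7585, -1.1516, 0.0658)
after link 5: o_5 = (4.5909, 3.5751, -2.8154)
after link 6: o_6 = (6.6174, 4.5662, -0.0028)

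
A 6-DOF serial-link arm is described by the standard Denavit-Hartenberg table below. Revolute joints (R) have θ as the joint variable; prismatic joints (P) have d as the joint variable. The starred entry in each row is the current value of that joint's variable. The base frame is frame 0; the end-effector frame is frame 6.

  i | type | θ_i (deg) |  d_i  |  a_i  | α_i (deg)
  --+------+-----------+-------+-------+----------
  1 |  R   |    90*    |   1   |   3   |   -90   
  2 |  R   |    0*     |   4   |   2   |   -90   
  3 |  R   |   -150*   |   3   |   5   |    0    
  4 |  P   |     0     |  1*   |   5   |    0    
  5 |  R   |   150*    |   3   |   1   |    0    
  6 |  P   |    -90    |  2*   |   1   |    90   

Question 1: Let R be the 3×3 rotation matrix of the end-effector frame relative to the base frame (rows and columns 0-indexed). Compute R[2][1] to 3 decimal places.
-1.000

End-effector y-axis (col 1 of R) = (-0.0000,0.0000,-1.0000)
R[2][1] = -1.0000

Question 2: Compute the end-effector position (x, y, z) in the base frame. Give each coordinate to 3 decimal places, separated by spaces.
-10.000 -2.660 -8.000

after link 1: o_1 = (0.0000, 3.0000, 1.0000)
after link 2: o_2 = (-4.0000, 5.0000, 1.0000)
after link 3: o_3 = (-6.5000, 0.6699, -2.0000)
after link 4: o_4 = (-9.0000, -3.6603, -3.0000)
after link 5: o_5 = (-9.0000, -2.6603, -6.0000)
after link 6: o_6 = (-10.0000, -2.6603, -8.0000)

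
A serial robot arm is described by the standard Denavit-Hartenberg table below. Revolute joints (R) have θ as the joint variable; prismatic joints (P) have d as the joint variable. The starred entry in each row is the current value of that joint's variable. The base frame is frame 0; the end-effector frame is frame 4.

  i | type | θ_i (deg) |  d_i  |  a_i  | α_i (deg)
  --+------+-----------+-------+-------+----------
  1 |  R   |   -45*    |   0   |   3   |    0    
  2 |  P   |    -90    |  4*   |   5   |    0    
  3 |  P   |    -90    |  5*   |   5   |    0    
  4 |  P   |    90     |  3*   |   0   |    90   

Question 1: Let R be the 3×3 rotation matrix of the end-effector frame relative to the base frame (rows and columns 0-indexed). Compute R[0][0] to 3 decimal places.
-0.707

End-effector x-axis (col 0 of R) = (-0.7071,-0.7071,0.0000)
R[0][0] = -0.7071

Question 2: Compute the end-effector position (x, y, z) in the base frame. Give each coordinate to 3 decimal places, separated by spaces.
after link 1: o_1 = (2.1213, -2.1213, 0.0000)
after link 2: o_2 = (-1.4142, -5.6569, 4.0000)
after link 3: o_3 = (-4.9497, -2.1213, 9.0000)
after link 4: o_4 = (-4.9497, -2.1213, 12.0000)

-4.950 -2.121 12.000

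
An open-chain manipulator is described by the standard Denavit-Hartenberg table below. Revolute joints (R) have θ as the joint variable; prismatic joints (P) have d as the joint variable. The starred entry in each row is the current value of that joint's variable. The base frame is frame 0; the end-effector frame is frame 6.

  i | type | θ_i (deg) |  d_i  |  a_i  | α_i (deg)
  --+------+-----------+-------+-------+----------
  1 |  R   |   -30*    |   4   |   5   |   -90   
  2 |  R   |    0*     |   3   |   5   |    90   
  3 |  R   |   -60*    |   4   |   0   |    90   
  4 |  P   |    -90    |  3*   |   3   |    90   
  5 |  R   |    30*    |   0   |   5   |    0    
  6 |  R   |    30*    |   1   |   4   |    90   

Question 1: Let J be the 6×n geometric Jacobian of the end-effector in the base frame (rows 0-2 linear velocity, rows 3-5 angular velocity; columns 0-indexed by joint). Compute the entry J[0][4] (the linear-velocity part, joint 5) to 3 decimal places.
-6.330

axis z_4 = (-0.0000,1.0000,-0.0000); lever o_n−o_4 = (-5.9641,1.0000,-6.3301)
cross product → J_v[:, 4] = (-6.3301,-0.0000,5.9641)
J_ω[:, 4] = z_4
entry J[0][4] = -6.3301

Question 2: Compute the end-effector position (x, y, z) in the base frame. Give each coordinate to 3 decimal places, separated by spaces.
1.196 -1.402 -1.330

after link 1: o_1 = (4.3301, -2.5000, 4.0000)
after link 2: o_2 = (10.1603, -2.4019, 4.0000)
after link 3: o_3 = (10.1603, -2.4019, 8.0000)
after link 4: o_4 = (7.1603, -2.4019, 5.0000)
after link 5: o_5 = (4.6603, -2.4019, 0.6699)
after link 6: o_6 = (1.1962, -1.4019, -1.3301)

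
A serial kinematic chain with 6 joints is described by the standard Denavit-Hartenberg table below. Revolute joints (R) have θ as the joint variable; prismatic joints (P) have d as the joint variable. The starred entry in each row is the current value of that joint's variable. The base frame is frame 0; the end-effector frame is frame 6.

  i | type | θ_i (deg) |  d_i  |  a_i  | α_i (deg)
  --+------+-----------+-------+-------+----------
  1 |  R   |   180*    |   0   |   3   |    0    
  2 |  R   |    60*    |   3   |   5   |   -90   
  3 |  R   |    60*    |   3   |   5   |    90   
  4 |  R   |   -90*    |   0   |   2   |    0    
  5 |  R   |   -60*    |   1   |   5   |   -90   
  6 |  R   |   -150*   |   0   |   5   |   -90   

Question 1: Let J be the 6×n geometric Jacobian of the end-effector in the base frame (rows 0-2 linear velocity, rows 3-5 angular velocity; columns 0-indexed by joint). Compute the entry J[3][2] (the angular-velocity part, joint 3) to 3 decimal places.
axis z_2 = (0.8660,-0.5000,0.0000); lever o_n−o_2 = (-2.0446,-4.8714,-2.0777)
cross product → J_v[:, 2] = (1.0389,1.7994,-5.2410)
J_ω[:, 2] = z_2
entry J[3][2] = 0.8660

0.866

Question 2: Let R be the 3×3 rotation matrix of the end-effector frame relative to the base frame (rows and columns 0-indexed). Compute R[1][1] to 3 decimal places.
-0.217

End-effector y-axis (col 1 of R) = (0.8750,-0.2165,0.4330)
R[1][1] = -0.2165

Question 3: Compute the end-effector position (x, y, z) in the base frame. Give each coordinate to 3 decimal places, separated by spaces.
-7.545 -9.202 0.922

after link 1: o_1 = (-3.0000, 0.0000, 0.0000)
after link 2: o_2 = (-5.5000, -4.3301, 3.0000)
after link 3: o_3 = (-4.1519, -7.9952, -1.3301)
after link 4: o_4 = (-5.8840, -6.9952, -1.3301)
after link 5: o_5 = (-7.3995, -4.6202, 2.9199)
after link 6: o_6 = (-7.5446, -9.2015, 0.9223)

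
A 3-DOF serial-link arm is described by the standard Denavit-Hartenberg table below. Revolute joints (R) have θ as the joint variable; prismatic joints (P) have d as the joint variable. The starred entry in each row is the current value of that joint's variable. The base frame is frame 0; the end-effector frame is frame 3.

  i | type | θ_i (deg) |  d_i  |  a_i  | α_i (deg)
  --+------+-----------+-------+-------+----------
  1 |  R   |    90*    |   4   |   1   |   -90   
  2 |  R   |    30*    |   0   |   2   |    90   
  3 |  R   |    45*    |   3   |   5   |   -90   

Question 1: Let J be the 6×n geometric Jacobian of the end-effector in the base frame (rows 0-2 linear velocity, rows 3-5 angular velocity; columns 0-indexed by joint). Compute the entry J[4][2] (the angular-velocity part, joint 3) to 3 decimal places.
axis z_2 = (0.0000,0.5000,0.8660); lever o_n−o_2 = (-3.5355,4.5619,0.8303)
cross product → J_v[:, 2] = (-3.5355,-3.0619,1.7678)
J_ω[:, 2] = z_2
entry J[4][2] = 0.5000

0.500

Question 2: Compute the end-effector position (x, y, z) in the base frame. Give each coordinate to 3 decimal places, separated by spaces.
-3.536 7.294 3.830

after link 1: o_1 = (0.0000, 1.0000, 4.0000)
after link 2: o_2 = (0.0000, 2.7321, 3.0000)
after link 3: o_3 = (-3.5355, 7.2939, 3.8303)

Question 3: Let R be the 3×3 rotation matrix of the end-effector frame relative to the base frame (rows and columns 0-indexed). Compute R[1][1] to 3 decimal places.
End-effector y-axis (col 1 of R) = (-0.0000,-0.5000,-0.8660)
R[1][1] = -0.5000

-0.500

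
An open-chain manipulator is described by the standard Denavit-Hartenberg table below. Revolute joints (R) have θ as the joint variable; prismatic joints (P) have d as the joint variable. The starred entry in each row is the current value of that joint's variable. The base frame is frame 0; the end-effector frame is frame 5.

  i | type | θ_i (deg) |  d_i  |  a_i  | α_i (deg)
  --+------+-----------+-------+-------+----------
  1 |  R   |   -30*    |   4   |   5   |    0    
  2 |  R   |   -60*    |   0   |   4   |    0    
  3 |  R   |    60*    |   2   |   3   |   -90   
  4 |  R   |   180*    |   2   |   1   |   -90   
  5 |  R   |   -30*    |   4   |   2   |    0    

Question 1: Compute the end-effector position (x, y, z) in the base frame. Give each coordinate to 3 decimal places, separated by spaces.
6.062 -4.036 10.000

after link 1: o_1 = (4.3301, -2.5000, 4.0000)
after link 2: o_2 = (4.3301, -6.5000, 4.0000)
after link 3: o_3 = (6.9282, -8.0000, 6.0000)
after link 4: o_4 = (7.0622, -5.7679, 6.0000)
after link 5: o_5 = (6.0622, -4.0359, 10.0000)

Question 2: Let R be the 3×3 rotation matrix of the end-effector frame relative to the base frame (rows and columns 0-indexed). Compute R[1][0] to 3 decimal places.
End-effector x-axis (col 0 of R) = (-0.5000,0.8660,-0.0000)
R[1][0] = 0.8660

0.866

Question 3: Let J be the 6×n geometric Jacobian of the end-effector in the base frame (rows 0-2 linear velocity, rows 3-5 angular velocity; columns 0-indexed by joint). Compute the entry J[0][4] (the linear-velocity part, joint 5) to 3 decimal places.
axis z_4 = (-0.0000,0.0000,1.0000); lever o_n−o_4 = (-1.0000,1.7321,4.0000)
cross product → J_v[:, 4] = (-1.7321,-1.0000,-0.0000)
J_ω[:, 4] = z_4
entry J[0][4] = -1.7321

-1.732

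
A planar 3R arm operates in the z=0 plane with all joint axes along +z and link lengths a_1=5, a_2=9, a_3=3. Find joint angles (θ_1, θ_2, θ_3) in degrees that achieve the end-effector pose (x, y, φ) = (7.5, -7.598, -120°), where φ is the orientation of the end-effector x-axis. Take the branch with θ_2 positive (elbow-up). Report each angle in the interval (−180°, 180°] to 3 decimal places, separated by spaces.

-90.000 90.000 -120.000

wrist centre = target − a_3·(cos φ, sin φ) = (9.0000, -4.9999)
cos θ_2 = (105.9992−5²−9²)/(2·5·9) = -0.0000; θ_2 = 90.0005° (elbow-up)
β = atan2(-4.9999,9.0000) = -29.0542°; ψ = atan2(9.0000,4.9999) = 60.9458°
θ_1 = β − ψ = -90.0000°
θ_3 = φ − θ_1 − θ_2 = -120.0005° (wrapped to (-180°,180°])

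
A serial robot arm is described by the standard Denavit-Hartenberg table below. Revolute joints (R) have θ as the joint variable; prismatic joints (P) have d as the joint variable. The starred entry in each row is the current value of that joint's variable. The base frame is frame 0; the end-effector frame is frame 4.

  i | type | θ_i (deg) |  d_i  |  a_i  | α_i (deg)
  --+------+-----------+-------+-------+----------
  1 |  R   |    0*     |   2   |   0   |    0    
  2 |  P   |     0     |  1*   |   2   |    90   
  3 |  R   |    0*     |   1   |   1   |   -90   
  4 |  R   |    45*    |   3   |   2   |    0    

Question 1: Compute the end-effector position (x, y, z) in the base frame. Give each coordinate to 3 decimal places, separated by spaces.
4.414 0.414 6.000

after link 1: o_1 = (0.0000, 0.0000, 2.0000)
after link 2: o_2 = (2.0000, 0.0000, 3.0000)
after link 3: o_3 = (3.0000, -1.0000, 3.0000)
after link 4: o_4 = (4.4142, 0.4142, 6.0000)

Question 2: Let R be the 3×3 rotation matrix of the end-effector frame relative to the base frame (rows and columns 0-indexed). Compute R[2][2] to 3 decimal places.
1.000

End-effector z-axis (col 2 of R) = (0.0000,0.0000,1.0000)
R[2][2] = 1.0000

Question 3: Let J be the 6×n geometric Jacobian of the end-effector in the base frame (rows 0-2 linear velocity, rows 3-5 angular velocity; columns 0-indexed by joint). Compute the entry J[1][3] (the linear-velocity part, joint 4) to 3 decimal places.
axis z_3 = (0.0000,0.0000,1.0000); lever o_n−o_3 = (1.4142,1.4142,3.0000)
cross product → J_v[:, 3] = (-1.4142,1.4142,0.0000)
J_ω[:, 3] = z_3
entry J[1][3] = 1.4142

1.414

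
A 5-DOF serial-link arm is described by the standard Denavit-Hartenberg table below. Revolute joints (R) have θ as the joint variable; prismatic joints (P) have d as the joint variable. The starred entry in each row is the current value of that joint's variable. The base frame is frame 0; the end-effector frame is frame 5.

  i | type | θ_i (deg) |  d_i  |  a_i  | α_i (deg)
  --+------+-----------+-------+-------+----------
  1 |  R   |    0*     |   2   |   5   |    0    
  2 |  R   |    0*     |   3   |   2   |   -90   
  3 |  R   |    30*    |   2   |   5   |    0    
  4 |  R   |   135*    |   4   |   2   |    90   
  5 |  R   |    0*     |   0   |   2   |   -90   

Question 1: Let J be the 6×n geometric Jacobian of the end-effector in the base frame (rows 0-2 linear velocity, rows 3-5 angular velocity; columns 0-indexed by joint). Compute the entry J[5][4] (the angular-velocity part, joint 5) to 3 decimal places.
axis z_4 = (0.2588,0.0000,-0.9659); lever o_n−o_4 = (-1.9319,0.0000,-0.5176)
cross product → J_v[:, 4] = (-0.0000,2.0000,0.0000)
J_ω[:, 4] = z_4
entry J[5][4] = -0.9659

-0.966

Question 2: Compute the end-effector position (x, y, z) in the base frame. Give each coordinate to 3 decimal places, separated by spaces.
after link 1: o_1 = (5.0000, 0.0000, 2.0000)
after link 2: o_2 = (7.0000, 0.0000, 5.0000)
after link 3: o_3 = (11.3301, 2.0000, 2.5000)
after link 4: o_4 = (9.3983, 6.0000, 1.9824)
after link 5: o_5 = (7.4664, 6.0000, 1.4647)

7.466 6.000 1.465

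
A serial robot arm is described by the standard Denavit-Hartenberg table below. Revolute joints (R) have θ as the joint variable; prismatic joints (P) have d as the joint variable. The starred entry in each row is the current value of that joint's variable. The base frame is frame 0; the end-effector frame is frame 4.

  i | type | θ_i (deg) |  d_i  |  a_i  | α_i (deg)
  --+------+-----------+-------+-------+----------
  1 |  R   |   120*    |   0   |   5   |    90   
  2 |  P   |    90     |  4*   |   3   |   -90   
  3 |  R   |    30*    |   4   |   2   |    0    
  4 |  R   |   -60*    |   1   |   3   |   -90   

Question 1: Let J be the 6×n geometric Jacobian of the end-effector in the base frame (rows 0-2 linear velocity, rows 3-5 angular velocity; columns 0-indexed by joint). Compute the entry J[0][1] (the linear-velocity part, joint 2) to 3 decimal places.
prismatic axis z_1 = (0.8660,0.5000,0.0000)
J_v[:, 1] = z_1; J_ω[:, 1] = (0,0,0)
entry J[0][1] = 0.8660

0.866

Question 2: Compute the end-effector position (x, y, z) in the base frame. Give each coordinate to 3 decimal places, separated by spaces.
after link 1: o_1 = (-2.5000, 4.3301, 0.0000)
after link 2: o_2 = (0.9641, 6.3301, 3.0000)
after link 3: o_3 = (2.0981, 2.3660, 4.7321)
after link 4: o_4 = (3.8971, 2.2500, 7.3301)

3.897 2.250 7.330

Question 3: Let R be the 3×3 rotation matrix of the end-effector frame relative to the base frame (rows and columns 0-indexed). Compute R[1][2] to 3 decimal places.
End-effector z-axis (col 2 of R) = (-0.7500,-0.4330,0.5000)
R[1][2] = -0.4330

-0.433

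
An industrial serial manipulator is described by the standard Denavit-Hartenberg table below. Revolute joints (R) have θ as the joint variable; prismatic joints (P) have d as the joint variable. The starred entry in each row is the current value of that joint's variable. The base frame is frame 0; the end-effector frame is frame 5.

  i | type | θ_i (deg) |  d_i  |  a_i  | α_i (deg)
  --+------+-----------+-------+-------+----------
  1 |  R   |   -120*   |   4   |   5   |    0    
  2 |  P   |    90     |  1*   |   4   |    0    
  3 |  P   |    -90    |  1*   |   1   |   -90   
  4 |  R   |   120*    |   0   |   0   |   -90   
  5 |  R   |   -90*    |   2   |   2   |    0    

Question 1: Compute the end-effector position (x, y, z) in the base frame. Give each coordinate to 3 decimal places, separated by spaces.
3.062 -6.696 7.000

after link 1: o_1 = (-2.5000, -4.3301, 4.0000)
after link 2: o_2 = (0.9641, -6.3301, 5.0000)
after link 3: o_3 = (0.4641, -7.1962, 6.0000)
after link 4: o_4 = (0.4641, -7.1962, 6.0000)
after link 5: o_5 = (3.0622, -6.6962, 7.0000)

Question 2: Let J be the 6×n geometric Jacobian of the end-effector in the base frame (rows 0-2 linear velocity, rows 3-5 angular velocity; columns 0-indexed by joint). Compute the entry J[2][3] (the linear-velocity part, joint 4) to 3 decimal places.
1.732

axis z_3 = (0.8660,-0.5000,0.0000); lever o_n−o_3 = (2.5981,0.5000,1.0000)
cross product → J_v[:, 3] = (-0.5000,-0.8660,1.7321)
J_ω[:, 3] = z_3
entry J[2][3] = 1.7321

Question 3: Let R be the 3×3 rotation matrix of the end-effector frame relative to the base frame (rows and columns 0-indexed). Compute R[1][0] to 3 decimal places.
End-effector x-axis (col 0 of R) = (0.8660,-0.5000,-0.0000)
R[1][0] = -0.5000

-0.500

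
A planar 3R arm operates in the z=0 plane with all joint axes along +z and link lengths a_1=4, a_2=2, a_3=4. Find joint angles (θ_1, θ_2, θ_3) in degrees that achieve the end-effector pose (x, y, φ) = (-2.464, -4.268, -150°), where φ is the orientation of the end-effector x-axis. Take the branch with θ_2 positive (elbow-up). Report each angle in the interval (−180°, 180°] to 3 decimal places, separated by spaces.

-90.000 149.997 150.003

wrist centre = target − a_3·(cos φ, sin φ) = (1.0001, -2.2680)
cos θ_2 = (6.1440−4²−2²)/(2·4·2) = -0.8660; θ_2 = 149.9969° (elbow-up)
β = atan2(-2.2680,1.0001) = -66.2043°; ψ = atan2(1.0001,2.2680) = 23.7955°
θ_1 = β − ψ = -89.9998°
θ_3 = φ − θ_1 − θ_2 = 150.0029° (wrapped to (-180°,180°])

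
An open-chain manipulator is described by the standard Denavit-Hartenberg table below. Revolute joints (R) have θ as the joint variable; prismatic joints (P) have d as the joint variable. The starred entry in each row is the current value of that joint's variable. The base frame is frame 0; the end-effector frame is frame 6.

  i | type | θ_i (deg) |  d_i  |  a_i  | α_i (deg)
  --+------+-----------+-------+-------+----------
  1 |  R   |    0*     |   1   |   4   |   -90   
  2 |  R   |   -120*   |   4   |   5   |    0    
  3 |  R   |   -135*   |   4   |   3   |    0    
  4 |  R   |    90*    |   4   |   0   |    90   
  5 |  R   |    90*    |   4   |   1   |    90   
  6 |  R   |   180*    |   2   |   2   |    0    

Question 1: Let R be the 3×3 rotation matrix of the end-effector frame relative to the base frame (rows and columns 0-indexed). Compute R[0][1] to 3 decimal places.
0.259

End-effector y-axis (col 1 of R) = (0.2588,-0.0000,0.9659)
R[0][1] = 0.2588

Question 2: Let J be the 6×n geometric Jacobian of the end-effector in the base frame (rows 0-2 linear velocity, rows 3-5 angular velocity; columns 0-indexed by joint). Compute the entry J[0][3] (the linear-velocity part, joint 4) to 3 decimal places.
axis z_3 = (0.0000,1.0000,0.0000); lever o_n−o_3 = (-2.9671,3.0000,-3.3461)
cross product → J_v[:, 3] = (-3.3461,-0.0000,2.9671)
J_ω[:, 3] = z_3
entry J[0][3] = -3.3461

-3.346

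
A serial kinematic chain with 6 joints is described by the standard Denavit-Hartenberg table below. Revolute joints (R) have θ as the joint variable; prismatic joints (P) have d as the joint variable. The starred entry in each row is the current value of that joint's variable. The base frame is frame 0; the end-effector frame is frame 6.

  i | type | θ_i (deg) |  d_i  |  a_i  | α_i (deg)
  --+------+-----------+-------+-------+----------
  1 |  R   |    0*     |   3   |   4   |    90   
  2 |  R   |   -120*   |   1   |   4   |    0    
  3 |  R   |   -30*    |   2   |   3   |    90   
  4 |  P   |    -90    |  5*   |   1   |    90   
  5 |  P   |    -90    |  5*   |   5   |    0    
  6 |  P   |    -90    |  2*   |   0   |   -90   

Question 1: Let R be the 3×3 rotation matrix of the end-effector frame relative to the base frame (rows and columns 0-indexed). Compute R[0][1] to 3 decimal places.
-0.866

End-effector y-axis (col 1 of R) = (-0.8660,-0.0000,-0.5000)
R[0][1] = -0.8660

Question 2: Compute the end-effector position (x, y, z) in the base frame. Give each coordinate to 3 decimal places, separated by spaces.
after link 1: o_1 = (4.0000, 0.0000, 3.0000)
after link 2: o_2 = (2.0000, -1.0000, -0.4641)
after link 3: o_3 = (-0.5981, -3.0000, -1.9641)
after link 4: o_4 = (-3.0981, -2.0000, 2.3660)
after link 5: o_5 = (3.7321, -2.0000, 0.5359)
after link 6: o_6 = (5.4641, -2.0000, 1.5359)

5.464 -2.000 1.536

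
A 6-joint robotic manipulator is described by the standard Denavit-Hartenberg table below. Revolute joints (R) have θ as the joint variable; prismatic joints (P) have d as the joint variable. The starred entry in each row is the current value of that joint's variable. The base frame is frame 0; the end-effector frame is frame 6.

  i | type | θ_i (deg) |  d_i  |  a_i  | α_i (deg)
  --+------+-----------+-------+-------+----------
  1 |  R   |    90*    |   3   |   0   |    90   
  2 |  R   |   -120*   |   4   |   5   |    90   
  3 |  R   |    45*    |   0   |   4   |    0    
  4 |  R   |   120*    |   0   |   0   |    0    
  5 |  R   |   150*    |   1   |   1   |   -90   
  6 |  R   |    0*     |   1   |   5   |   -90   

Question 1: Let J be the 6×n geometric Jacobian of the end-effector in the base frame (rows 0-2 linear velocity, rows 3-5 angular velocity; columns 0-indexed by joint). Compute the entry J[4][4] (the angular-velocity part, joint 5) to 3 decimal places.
-0.866

axis z_4 = (-0.0000,-0.8660,0.5000); lever o_n−o_4 = (-3.5355,-3.3409,-3.7866)
cross product → J_v[:, 4] = (4.9497,-1.7678,-3.0619)
J_ω[:, 4] = z_4
entry J[4][4] = -0.8660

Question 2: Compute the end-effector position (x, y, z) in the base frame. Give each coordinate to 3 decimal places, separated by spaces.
after link 1: o_1 = (0.0000, 0.0000, 3.0000)
after link 2: o_2 = (4.0000, -2.5000, -1.3301)
after link 3: o_3 = (6.8284, -3.9142, -3.7796)
after link 4: o_4 = (6.8284, -3.9142, -3.7796)
after link 5: o_5 = (6.1213, -5.1338, -3.8920)
after link 6: o_6 = (3.2929, -7.2551, -7.5662)

3.293 -7.255 -7.566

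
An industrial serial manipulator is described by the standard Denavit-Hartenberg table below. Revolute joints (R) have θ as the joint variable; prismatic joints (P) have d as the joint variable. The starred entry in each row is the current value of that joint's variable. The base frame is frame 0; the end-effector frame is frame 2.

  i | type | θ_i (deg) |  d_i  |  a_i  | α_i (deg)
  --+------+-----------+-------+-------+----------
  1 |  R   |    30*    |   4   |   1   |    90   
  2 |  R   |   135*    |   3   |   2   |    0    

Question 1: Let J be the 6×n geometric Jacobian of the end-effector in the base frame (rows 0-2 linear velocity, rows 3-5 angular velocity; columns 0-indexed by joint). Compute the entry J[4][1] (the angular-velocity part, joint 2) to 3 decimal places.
axis z_1 = (0.5000,-0.8660,0.0000); lever o_n−o_1 = (0.2753,-3.3052,1.4142)
cross product → J_v[:, 1] = (-1.2247,-0.7071,-1.4142)
J_ω[:, 1] = z_1
entry J[4][1] = -0.8660

-0.866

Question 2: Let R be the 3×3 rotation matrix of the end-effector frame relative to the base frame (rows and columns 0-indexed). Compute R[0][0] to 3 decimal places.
-0.612

End-effector x-axis (col 0 of R) = (-0.6124,-0.3536,0.7071)
R[0][0] = -0.6124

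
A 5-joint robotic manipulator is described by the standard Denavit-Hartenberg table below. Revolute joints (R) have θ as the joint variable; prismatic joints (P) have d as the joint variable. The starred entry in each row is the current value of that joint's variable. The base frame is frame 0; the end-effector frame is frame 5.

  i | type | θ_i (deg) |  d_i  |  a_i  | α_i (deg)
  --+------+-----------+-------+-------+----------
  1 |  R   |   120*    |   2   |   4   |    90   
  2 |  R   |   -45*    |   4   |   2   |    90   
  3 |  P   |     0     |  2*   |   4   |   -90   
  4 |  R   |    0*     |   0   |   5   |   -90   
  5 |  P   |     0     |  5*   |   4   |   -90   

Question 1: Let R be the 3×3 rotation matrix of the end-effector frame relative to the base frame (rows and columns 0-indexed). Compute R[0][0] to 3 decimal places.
End-effector x-axis (col 0 of R) = (-0.3536,0.6124,-0.7071)
R[0][0] = -0.3536

-0.354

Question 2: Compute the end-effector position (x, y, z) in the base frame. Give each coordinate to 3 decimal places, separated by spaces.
-4.900 16.487 -6.485

after link 1: o_1 = (-2.0000, 3.4641, 2.0000)
after link 2: o_2 = (0.7570, 6.6888, 0.5858)
after link 3: o_3 = (0.0499, 7.9136, -3.6569)
after link 4: o_4 = (-1.7179, 10.9755, -7.1924)
after link 5: o_5 = (-4.8999, 16.4868, -6.4853)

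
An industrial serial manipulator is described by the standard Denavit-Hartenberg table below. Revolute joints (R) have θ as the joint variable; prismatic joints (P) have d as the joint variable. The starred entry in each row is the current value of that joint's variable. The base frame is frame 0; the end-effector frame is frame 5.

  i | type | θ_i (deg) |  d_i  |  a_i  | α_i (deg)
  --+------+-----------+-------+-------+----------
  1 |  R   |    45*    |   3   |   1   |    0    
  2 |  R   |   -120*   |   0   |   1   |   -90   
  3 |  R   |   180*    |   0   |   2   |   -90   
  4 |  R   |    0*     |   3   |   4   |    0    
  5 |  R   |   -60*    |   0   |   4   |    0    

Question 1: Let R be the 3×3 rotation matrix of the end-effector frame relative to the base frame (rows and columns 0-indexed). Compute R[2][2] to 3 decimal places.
End-effector z-axis (col 2 of R) = (-0.0000,0.0000,1.0000)
R[2][2] = 1.0000

1.000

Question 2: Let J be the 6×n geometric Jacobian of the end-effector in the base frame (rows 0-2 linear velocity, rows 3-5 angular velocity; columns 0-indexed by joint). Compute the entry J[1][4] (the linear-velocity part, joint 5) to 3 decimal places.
axis z_4 = (-0.0000,0.0000,1.0000); lever o_n−o_4 = (2.8284,2.8284,0.0000)
cross product → J_v[:, 4] = (-2.8284,2.8284,-0.0000)
J_ω[:, 4] = z_4
entry J[1][4] = 2.8284

2.828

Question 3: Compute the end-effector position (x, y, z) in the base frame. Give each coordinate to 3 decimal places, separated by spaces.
after link 1: o_1 = (0.7071, 0.7071, 3.0000)
after link 2: o_2 = (0.9659, -0.2588, 3.0000)
after link 3: o_3 = (0.4483, 1.6730, 3.0000)
after link 4: o_4 = (-0.5870, 5.5367, 6.0000)
after link 5: o_5 = (2.2414, 8.3652, 6.0000)

2.241 8.365 6.000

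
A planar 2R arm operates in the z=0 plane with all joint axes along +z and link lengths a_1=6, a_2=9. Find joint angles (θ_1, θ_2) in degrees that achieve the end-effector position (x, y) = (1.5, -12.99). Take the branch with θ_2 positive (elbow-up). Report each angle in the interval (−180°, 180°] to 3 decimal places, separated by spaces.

cos θ_2 = (170.9901−6²−9²)/(2·6·9) = 0.4999; θ_2 = 60.0061° (elbow-up)
β = atan2(-12.9900,1.5000) = -83.4130°; ψ = atan2(7.7947,10.4992) = 36.5906°
θ_1 = β − ψ = -120.0036°

-120.004 60.006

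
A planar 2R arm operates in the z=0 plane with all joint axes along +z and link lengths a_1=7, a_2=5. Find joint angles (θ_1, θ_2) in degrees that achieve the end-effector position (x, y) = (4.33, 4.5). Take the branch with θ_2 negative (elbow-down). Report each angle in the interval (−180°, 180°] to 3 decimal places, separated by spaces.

90.001 -120.001

cos θ_2 = (38.9989−7²−5²)/(2·7·5) = -0.5000; θ_2 = -120.0010° (elbow-down)
β = atan2(4.5000,4.3300) = 46.1030°; ψ = atan2(-4.3301,4.4999) = -43.8981°
θ_1 = β − ψ = 90.0010°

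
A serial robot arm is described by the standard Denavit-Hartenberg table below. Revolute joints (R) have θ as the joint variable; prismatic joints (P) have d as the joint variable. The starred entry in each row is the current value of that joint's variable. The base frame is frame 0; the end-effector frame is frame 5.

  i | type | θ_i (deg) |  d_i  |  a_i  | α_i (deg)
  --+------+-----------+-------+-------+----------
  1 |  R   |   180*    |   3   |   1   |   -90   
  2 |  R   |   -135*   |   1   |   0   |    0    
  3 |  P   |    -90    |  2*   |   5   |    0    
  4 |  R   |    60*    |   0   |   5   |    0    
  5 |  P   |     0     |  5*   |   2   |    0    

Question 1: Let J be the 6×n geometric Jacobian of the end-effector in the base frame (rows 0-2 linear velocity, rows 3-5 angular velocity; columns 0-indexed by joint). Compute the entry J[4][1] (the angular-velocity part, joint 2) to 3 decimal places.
-1.000

axis z_1 = (-0.0000,-1.0000,0.0000); lever o_n−o_1 = (10.2970,-8.0000,-1.7238)
cross product → J_v[:, 1] = (1.7238,0.0000,10.2970)
J_ω[:, 1] = z_1
entry J[4][1] = -1.0000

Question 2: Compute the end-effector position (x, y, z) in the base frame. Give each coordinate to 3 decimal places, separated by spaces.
9.297 -8.000 1.276

after link 1: o_1 = (-1.0000, 0.0000, 3.0000)
after link 2: o_2 = (-1.0000, -1.0000, 3.0000)
after link 3: o_3 = (2.5355, -3.0000, -0.5355)
after link 4: o_4 = (7.3652, -3.0000, 0.7586)
after link 5: o_5 = (9.2970, -8.0000, 1.2762)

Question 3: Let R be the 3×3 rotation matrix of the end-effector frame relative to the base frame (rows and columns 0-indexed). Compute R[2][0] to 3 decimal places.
0.259

End-effector x-axis (col 0 of R) = (0.9659,-0.0000,0.2588)
R[2][0] = 0.2588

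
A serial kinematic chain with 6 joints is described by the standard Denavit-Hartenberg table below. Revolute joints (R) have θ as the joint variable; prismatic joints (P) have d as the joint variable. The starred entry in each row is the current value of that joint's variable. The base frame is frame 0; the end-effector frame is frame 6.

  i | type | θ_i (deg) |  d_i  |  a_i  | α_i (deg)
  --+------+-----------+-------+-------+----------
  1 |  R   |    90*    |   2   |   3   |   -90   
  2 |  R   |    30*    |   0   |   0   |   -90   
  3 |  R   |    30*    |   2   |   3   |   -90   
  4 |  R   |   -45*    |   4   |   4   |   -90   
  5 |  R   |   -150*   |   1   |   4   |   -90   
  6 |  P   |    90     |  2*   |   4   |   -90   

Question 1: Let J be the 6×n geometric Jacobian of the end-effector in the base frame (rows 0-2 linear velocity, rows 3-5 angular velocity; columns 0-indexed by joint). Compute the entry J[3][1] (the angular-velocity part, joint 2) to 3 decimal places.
-1.000

axis z_1 = (-1.0000,0.0000,0.0000); lever o_n−o_1 = (7.6785,-4.4782,-3.4274)
cross product → J_v[:, 1] = (0.0000,-3.4274,4.4782)
J_ω[:, 1] = z_1
entry J[3][1] = -1.0000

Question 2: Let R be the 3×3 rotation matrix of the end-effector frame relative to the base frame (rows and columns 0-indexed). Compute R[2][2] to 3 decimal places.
-0.920

End-effector z-axis (col 2 of R) = (-0.1268,0.3696,-0.9205)
R[2][2] = -0.9205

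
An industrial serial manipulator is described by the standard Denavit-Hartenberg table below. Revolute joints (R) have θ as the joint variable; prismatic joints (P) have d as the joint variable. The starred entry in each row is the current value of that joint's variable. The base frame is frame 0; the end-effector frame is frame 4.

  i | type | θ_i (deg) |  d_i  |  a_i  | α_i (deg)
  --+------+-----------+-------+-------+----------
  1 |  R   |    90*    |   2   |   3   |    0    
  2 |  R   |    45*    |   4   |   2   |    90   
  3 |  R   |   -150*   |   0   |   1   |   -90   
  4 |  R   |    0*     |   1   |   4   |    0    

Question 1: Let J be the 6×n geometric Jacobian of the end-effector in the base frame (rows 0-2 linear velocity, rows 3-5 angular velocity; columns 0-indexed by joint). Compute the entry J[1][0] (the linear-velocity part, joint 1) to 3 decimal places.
axis z_0 = ẑ; lever o_n−o_0 = (1.2941,1.7059,2.6340)
cross product → J_v[:, 0] = (-1.7059,1.2941,0.0000)
J_ω[:, 0] = z_0
entry J[1][0] = 1.2941

1.294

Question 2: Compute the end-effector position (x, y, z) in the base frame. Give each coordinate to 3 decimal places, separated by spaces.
1.294 1.706 2.634

after link 1: o_1 = (0.0000, 3.0000, 2.0000)
after link 2: o_2 = (-1.4142, 4.4142, 6.0000)
after link 3: o_3 = (-0.8018, 3.8018, 5.5000)
after link 4: o_4 = (1.2941, 1.7059, 2.6340)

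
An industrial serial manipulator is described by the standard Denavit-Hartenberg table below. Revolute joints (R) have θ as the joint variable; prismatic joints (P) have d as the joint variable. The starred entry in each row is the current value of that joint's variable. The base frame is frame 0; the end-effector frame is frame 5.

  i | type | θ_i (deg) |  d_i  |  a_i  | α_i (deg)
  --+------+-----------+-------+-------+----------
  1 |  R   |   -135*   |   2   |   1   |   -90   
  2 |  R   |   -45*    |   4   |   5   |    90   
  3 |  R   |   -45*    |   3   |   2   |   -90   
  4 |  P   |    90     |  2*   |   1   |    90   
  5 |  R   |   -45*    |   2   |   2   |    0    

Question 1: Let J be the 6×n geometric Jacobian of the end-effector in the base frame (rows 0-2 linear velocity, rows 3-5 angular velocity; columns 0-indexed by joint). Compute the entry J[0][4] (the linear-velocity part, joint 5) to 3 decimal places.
-0.500

axis z_4 = (-0.8536,0.1464,0.5000); lever o_n−o_4 = (-2.6213,0.7929,-0.7071)
cross product → J_v[:, 4] = (-0.5000,-1.9142,-0.2929)
J_ω[:, 4] = z_4
entry J[0][4] = -0.5000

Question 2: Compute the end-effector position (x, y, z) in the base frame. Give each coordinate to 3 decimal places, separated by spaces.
-3.414 -5.657 8.243

after link 1: o_1 = (-0.7071, -0.7071, 2.0000)
after link 2: o_2 = (-0.3787, -6.0355, 5.5355)
after link 3: o_3 = (-0.5858, -4.2426, 8.6569)
after link 4: o_4 = (-0.7929, -6.4497, 8.9497)
after link 5: o_5 = (-3.4142, -5.6569, 8.2426)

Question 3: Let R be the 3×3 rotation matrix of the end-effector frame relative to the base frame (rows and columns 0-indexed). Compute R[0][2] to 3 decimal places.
End-effector z-axis (col 2 of R) = (-0.8536,0.1464,0.5000)
R[0][2] = -0.8536

-0.854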